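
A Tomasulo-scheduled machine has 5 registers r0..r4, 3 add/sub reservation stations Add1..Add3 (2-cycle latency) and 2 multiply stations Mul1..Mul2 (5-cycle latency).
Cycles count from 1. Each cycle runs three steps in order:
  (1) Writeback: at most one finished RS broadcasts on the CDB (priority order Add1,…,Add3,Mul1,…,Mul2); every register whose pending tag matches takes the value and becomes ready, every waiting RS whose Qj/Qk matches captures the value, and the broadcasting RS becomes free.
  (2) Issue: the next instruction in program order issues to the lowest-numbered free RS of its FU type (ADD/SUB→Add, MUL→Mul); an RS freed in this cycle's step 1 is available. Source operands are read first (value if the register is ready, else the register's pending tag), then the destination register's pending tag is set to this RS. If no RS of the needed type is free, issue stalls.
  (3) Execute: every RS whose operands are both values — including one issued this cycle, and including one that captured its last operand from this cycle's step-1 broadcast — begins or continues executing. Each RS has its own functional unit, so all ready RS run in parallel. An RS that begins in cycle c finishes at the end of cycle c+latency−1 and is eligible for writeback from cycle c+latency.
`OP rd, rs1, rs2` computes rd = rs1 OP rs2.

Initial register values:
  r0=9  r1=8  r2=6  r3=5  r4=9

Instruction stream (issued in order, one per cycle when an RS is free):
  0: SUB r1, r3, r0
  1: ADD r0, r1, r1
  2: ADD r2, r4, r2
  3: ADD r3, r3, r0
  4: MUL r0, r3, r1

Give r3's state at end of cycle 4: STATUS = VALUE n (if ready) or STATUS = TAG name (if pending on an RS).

STATUS = TAG Add3

  c1: issue SUB r1<-Add1  regs: r0:9,r1:Add1,r2:6,r3:5,r4:9
  c2: issue ADD r0<-Add2  regs: r0:Add2,r1:Add1,r2:6,r3:5,r4:9
  c3: CDB Add1=-4; issue ADD r2<-Add1  regs: r0:Add2,r1:-4,r2:Add1,r3:5,r4:9
  c4: issue ADD r3<-Add3  regs: r0:Add2,r1:-4,r2:Add1,r3:Add3,r4:9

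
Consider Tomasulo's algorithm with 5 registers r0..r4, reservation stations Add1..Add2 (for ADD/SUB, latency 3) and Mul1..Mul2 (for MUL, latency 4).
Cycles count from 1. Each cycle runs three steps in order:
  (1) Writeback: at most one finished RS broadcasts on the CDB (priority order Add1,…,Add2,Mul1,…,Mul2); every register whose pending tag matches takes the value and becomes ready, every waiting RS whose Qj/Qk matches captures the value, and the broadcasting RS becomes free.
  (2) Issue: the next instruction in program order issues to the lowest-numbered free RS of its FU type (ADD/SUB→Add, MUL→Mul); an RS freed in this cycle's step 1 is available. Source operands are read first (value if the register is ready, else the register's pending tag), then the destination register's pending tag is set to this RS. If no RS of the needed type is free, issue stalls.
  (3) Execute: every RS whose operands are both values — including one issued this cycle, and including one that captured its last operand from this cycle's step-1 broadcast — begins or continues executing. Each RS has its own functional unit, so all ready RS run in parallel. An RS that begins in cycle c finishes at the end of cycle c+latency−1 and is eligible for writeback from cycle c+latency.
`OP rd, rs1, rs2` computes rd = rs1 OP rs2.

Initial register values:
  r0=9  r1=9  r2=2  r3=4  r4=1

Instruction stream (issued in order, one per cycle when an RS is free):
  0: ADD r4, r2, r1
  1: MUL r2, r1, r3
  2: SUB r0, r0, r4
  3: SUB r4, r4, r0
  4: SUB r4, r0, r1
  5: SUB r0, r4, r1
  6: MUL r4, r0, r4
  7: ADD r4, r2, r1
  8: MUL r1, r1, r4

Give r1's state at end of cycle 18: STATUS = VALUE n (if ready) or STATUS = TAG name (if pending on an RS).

c1: issue ADD r4<-Add1 | r0:9,r1:9,r2:2,r3:4,r4:Add1
c2: issue MUL r2<-Mul1 | r0:9,r1:9,r2:Mul1,r3:4,r4:Add1
c3: issue SUB r0<-Add2 | r0:Add2,r1:9,r2:Mul1,r3:4,r4:Add1
c4: CDB Add1=11; issue SUB r4<-Add1 | r0:Add2,r1:9,r2:Mul1,r3:4,r4:Add1
c5: stall | r0:Add2,r1:9,r2:Mul1,r3:4,r4:Add1
c6: CDB Mul1=36; stall | r0:Add2,r1:9,r2:36,r3:4,r4:Add1
c7: CDB Add2=-2; issue SUB r4<-Add2 | r0:-2,r1:9,r2:36,r3:4,r4:Add2
c8: stall | r0:-2,r1:9,r2:36,r3:4,r4:Add2
c9: stall | r0:-2,r1:9,r2:36,r3:4,r4:Add2
c10: CDB Add1=13; issue SUB r0<-Add1 | r0:Add1,r1:9,r2:36,r3:4,r4:Add2
c11: CDB Add2=-11; issue MUL r4<-Mul1 | r0:Add1,r1:9,r2:36,r3:4,r4:Mul1
c12: issue ADD r4<-Add2 | r0:Add1,r1:9,r2:36,r3:4,r4:Add2
c13: issue MUL r1<-Mul2 | r0:Add1,r1:Mul2,r2:36,r3:4,r4:Add2
c14: CDB Add1=-20 | r0:-20,r1:Mul2,r2:36,r3:4,r4:Add2
c15: CDB Add2=45 | r0:-20,r1:Mul2,r2:36,r3:4,r4:45
c16: - | r0:-20,r1:Mul2,r2:36,r3:4,r4:45
c17: - | r0:-20,r1:Mul2,r2:36,r3:4,r4:45
c18: CDB Mul1=220 | r0:-20,r1:Mul2,r2:36,r3:4,r4:45

STATUS = TAG Mul2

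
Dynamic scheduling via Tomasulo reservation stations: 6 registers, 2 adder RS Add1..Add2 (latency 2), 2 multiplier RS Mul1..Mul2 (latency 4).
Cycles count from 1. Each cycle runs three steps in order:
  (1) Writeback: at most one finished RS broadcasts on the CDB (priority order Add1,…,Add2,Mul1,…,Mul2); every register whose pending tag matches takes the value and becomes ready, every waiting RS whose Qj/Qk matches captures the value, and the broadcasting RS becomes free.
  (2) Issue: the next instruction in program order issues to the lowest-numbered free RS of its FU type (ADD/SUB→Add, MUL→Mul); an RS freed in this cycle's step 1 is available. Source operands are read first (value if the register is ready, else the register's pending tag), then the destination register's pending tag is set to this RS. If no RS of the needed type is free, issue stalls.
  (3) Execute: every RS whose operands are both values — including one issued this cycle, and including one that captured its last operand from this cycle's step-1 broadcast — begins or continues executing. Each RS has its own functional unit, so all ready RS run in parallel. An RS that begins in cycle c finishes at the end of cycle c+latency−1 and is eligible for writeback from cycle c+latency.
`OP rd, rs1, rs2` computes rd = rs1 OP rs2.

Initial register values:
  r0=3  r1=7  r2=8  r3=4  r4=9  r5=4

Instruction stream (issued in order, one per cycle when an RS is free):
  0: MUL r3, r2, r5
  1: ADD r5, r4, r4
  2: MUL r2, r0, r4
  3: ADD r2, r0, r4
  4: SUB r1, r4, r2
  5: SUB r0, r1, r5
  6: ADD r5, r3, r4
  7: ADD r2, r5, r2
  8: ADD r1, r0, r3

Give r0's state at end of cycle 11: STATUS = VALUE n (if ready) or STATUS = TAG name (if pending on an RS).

STATUS = VALUE -21

  c1: issue MUL r3<-Mul1  regs: r0:3,r1:7,r2:8,r3:Mul1,r4:9,r5:4
  c2: issue ADD r5<-Add1  regs: r0:3,r1:7,r2:8,r3:Mul1,r4:9,r5:Add1
  c3: issue MUL r2<-Mul2  regs: r0:3,r1:7,r2:Mul2,r3:Mul1,r4:9,r5:Add1
  c4: CDB Add1=18; issue ADD r2<-Add1  regs: r0:3,r1:7,r2:Add1,r3:Mul1,r4:9,r5:18
  c5: CDB Mul1=32; issue SUB r1<-Add2  regs: r0:3,r1:Add2,r2:Add1,r3:32,r4:9,r5:18
  c6: CDB Add1=12; issue SUB r0<-Add1  regs: r0:Add1,r1:Add2,r2:12,r3:32,r4:9,r5:18
  c7: CDB Mul2=27; stall  regs: r0:Add1,r1:Add2,r2:12,r3:32,r4:9,r5:18
  c8: CDB Add2=-3; issue ADD r5<-Add2  regs: r0:Add1,r1:-3,r2:12,r3:32,r4:9,r5:Add2
  c9: stall  regs: r0:Add1,r1:-3,r2:12,r3:32,r4:9,r5:Add2
  c10: CDB Add1=-21; issue ADD r2<-Add1  regs: r0:-21,r1:-3,r2:Add1,r3:32,r4:9,r5:Add2
  c11: CDB Add2=41; issue ADD r1<-Add2  regs: r0:-21,r1:Add2,r2:Add1,r3:32,r4:9,r5:41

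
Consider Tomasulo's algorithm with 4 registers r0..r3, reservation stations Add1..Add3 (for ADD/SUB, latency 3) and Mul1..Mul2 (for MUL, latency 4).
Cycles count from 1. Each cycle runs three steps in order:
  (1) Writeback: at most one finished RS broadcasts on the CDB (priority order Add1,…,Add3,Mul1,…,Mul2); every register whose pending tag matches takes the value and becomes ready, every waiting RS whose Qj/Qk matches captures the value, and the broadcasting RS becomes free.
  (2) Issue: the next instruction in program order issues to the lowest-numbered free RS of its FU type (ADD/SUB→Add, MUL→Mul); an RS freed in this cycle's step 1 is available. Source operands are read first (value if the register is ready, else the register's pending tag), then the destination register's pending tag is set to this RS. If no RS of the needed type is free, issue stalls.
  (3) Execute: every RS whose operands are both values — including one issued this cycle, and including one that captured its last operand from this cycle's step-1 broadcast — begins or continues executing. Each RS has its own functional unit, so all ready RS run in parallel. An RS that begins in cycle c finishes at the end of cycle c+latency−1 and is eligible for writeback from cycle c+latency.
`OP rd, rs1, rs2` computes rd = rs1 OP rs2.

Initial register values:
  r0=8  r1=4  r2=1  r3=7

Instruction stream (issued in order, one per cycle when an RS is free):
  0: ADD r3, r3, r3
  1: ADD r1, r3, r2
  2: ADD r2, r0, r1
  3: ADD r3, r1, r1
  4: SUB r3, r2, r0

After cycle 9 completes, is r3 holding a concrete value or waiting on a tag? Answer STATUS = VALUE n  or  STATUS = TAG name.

STATUS = TAG Add2

c1: issue ADD r3<-Add1 | r0:8,r1:4,r2:1,r3:Add1
c2: issue ADD r1<-Add2 | r0:8,r1:Add2,r2:1,r3:Add1
c3: issue ADD r2<-Add3 | r0:8,r1:Add2,r2:Add3,r3:Add1
c4: CDB Add1=14; issue ADD r3<-Add1 | r0:8,r1:Add2,r2:Add3,r3:Add1
c5: stall | r0:8,r1:Add2,r2:Add3,r3:Add1
c6: stall | r0:8,r1:Add2,r2:Add3,r3:Add1
c7: CDB Add2=15; issue SUB r3<-Add2 | r0:8,r1:15,r2:Add3,r3:Add2
c8: - | r0:8,r1:15,r2:Add3,r3:Add2
c9: - | r0:8,r1:15,r2:Add3,r3:Add2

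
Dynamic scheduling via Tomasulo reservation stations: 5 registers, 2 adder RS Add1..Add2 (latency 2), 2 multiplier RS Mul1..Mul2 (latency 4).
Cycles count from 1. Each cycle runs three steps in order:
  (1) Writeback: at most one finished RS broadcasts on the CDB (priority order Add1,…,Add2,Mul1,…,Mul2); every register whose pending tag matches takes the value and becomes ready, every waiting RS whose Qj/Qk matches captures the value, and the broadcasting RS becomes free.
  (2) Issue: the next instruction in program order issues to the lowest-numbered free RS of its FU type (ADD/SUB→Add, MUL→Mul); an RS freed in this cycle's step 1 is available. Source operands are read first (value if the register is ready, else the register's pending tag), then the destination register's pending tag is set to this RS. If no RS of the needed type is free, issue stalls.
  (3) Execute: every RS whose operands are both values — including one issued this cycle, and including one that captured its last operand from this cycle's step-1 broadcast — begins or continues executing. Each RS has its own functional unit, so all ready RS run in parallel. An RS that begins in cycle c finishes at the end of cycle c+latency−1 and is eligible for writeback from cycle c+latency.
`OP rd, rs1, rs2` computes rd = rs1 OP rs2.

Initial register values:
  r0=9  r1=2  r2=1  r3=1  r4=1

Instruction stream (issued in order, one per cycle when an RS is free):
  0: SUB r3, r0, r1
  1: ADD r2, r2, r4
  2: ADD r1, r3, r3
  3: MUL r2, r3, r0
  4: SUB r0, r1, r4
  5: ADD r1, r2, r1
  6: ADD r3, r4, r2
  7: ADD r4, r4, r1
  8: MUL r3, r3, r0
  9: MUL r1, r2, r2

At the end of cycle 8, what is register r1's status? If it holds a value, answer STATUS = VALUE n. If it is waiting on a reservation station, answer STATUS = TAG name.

STATUS = TAG Add2

c1: issue SUB r3<-Add1 | r0:9,r1:2,r2:1,r3:Add1,r4:1
c2: issue ADD r2<-Add2 | r0:9,r1:2,r2:Add2,r3:Add1,r4:1
c3: CDB Add1=7; issue ADD r1<-Add1 | r0:9,r1:Add1,r2:Add2,r3:7,r4:1
c4: CDB Add2=2; issue MUL r2<-Mul1 | r0:9,r1:Add1,r2:Mul1,r3:7,r4:1
c5: CDB Add1=14; issue SUB r0<-Add1 | r0:Add1,r1:14,r2:Mul1,r3:7,r4:1
c6: issue ADD r1<-Add2 | r0:Add1,r1:Add2,r2:Mul1,r3:7,r4:1
c7: CDB Add1=13; issue ADD r3<-Add1 | r0:13,r1:Add2,r2:Mul1,r3:Add1,r4:1
c8: CDB Mul1=63; stall | r0:13,r1:Add2,r2:63,r3:Add1,r4:1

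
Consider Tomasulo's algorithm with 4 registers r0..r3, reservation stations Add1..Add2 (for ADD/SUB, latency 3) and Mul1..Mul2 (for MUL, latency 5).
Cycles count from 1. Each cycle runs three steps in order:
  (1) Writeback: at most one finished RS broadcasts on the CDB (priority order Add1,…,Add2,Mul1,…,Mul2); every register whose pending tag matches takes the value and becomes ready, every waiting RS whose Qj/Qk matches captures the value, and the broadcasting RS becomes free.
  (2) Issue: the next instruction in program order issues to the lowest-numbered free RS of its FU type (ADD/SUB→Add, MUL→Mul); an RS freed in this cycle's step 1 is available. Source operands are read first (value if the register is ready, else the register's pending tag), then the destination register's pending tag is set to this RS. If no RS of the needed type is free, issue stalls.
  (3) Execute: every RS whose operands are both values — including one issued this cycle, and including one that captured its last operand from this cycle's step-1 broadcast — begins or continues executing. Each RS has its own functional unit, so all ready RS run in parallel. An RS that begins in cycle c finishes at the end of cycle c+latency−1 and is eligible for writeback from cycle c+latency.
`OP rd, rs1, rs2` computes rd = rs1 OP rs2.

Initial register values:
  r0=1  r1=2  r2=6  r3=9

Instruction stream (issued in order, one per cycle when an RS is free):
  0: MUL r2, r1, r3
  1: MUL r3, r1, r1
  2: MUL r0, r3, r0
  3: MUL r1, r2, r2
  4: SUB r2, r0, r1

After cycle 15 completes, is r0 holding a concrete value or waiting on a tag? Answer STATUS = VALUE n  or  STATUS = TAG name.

STATUS = VALUE 4

c1: issue MUL r2<-Mul1 | r0:1,r1:2,r2:Mul1,r3:9
c2: issue MUL r3<-Mul2 | r0:1,r1:2,r2:Mul1,r3:Mul2
c3: stall | r0:1,r1:2,r2:Mul1,r3:Mul2
c4: stall | r0:1,r1:2,r2:Mul1,r3:Mul2
c5: stall | r0:1,r1:2,r2:Mul1,r3:Mul2
c6: CDB Mul1=18; issue MUL r0<-Mul1 | r0:Mul1,r1:2,r2:18,r3:Mul2
c7: CDB Mul2=4; issue MUL r1<-Mul2 | r0:Mul1,r1:Mul2,r2:18,r3:4
c8: issue SUB r2<-Add1 | r0:Mul1,r1:Mul2,r2:Add1,r3:4
c9: - | r0:Mul1,r1:Mul2,r2:Add1,r3:4
c10: - | r0:Mul1,r1:Mul2,r2:Add1,r3:4
c11: - | r0:Mul1,r1:Mul2,r2:Add1,r3:4
c12: CDB Mul1=4 | r0:4,r1:Mul2,r2:Add1,r3:4
c13: CDB Mul2=324 | r0:4,r1:324,r2:Add1,r3:4
c14: - | r0:4,r1:324,r2:Add1,r3:4
c15: - | r0:4,r1:324,r2:Add1,r3:4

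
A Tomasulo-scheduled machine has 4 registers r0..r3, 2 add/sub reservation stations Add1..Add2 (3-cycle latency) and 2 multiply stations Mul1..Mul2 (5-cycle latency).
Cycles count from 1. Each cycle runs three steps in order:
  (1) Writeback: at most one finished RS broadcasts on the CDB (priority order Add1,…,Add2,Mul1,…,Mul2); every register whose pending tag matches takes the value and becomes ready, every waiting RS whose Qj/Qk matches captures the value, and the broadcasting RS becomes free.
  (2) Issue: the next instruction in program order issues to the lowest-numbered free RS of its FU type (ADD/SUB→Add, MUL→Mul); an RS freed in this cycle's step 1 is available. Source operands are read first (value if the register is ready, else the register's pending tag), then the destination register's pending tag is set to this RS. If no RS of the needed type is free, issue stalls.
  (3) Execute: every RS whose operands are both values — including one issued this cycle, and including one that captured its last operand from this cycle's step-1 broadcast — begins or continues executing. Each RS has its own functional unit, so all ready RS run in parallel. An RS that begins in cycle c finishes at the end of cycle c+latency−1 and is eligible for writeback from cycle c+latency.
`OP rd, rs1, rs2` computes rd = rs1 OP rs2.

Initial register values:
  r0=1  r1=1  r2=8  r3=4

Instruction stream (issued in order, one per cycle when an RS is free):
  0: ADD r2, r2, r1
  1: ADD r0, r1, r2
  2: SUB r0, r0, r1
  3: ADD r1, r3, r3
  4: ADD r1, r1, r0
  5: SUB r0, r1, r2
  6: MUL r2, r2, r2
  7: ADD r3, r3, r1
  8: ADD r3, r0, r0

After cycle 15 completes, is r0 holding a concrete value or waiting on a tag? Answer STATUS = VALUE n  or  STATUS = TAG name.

STATUS = TAG Add2

c1: issue ADD r2<-Add1 | r0:1,r1:1,r2:Add1,r3:4
c2: issue ADD r0<-Add2 | r0:Add2,r1:1,r2:Add1,r3:4
c3: stall | r0:Add2,r1:1,r2:Add1,r3:4
c4: CDB Add1=9; issue SUB r0<-Add1 | r0:Add1,r1:1,r2:9,r3:4
c5: stall | r0:Add1,r1:1,r2:9,r3:4
c6: stall | r0:Add1,r1:1,r2:9,r3:4
c7: CDB Add2=10; issue ADD r1<-Add2 | r0:Add1,r1:Add2,r2:9,r3:4
c8: stall | r0:Add1,r1:Add2,r2:9,r3:4
c9: stall | r0:Add1,r1:Add2,r2:9,r3:4
c10: CDB Add1=9; issue ADD r1<-Add1 | r0:9,r1:Add1,r2:9,r3:4
c11: CDB Add2=8; issue SUB r0<-Add2 | r0:Add2,r1:Add1,r2:9,r3:4
c12: issue MUL r2<-Mul1 | r0:Add2,r1:Add1,r2:Mul1,r3:4
c13: stall | r0:Add2,r1:Add1,r2:Mul1,r3:4
c14: CDB Add1=17; issue ADD r3<-Add1 | r0:Add2,r1:17,r2:Mul1,r3:Add1
c15: stall | r0:Add2,r1:17,r2:Mul1,r3:Add1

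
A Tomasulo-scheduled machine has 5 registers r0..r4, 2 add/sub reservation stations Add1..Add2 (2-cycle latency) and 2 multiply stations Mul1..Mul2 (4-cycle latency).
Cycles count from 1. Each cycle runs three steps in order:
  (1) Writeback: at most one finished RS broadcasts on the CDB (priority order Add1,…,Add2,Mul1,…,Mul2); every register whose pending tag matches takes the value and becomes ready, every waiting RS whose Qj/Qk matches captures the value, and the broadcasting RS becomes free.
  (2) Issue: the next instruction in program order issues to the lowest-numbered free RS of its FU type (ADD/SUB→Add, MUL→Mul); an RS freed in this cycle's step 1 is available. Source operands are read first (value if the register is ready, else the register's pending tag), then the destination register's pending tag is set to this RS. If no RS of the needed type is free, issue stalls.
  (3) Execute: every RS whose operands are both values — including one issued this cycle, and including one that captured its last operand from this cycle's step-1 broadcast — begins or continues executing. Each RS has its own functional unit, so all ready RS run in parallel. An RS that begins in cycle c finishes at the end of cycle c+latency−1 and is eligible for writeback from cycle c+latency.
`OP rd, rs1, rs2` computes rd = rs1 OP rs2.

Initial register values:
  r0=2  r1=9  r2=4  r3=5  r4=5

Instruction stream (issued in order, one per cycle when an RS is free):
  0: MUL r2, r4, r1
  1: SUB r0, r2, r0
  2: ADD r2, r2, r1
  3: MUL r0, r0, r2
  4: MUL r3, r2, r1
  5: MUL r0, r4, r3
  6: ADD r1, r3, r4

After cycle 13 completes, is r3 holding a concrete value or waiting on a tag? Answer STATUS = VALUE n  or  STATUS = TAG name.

STATUS = VALUE 486

  c1: issue MUL r2<-Mul1  regs: r0:2,r1:9,r2:Mul1,r3:5,r4:5
  c2: issue SUB r0<-Add1  regs: r0:Add1,r1:9,r2:Mul1,r3:5,r4:5
  c3: issue ADD r2<-Add2  regs: r0:Add1,r1:9,r2:Add2,r3:5,r4:5
  c4: issue MUL r0<-Mul2  regs: r0:Mul2,r1:9,r2:Add2,r3:5,r4:5
  c5: CDB Mul1=45; issue MUL r3<-Mul1  regs: r0:Mul2,r1:9,r2:Add2,r3:Mul1,r4:5
  c6: stall  regs: r0:Mul2,r1:9,r2:Add2,r3:Mul1,r4:5
  c7: CDB Add1=43; stall  regs: r0:Mul2,r1:9,r2:Add2,r3:Mul1,r4:5
  c8: CDB Add2=54; stall  regs: r0:Mul2,r1:9,r2:54,r3:Mul1,r4:5
  c9: stall  regs: r0:Mul2,r1:9,r2:54,r3:Mul1,r4:5
  c10: stall  regs: r0:Mul2,r1:9,r2:54,r3:Mul1,r4:5
  c11: stall  regs: r0:Mul2,r1:9,r2:54,r3:Mul1,r4:5
  c12: CDB Mul1=486; issue MUL r0<-Mul1  regs: r0:Mul1,r1:9,r2:54,r3:486,r4:5
  c13: CDB Mul2=2322; issue ADD r1<-Add1  regs: r0:Mul1,r1:Add1,r2:54,r3:486,r4:5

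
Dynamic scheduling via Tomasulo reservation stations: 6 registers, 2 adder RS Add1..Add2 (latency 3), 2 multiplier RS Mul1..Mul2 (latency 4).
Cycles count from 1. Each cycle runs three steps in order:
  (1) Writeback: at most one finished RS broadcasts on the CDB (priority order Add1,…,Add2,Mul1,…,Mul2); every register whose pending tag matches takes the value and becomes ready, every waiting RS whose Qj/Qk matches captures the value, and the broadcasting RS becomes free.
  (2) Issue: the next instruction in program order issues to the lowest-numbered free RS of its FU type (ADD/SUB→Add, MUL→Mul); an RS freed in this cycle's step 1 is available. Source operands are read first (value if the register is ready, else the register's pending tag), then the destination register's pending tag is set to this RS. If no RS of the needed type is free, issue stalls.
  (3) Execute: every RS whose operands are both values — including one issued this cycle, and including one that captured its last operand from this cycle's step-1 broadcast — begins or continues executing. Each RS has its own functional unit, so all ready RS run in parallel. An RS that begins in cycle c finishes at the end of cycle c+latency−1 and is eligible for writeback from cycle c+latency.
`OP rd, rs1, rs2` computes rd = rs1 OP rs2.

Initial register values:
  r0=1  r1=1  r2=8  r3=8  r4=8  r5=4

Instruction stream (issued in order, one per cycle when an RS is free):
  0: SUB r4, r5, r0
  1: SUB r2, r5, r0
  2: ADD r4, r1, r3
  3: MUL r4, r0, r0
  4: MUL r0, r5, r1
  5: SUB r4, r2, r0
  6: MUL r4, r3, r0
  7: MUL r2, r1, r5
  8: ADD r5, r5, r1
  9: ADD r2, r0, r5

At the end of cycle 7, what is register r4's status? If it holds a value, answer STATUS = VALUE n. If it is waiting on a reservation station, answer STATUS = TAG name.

  c1: issue SUB r4<-Add1  regs: r0:1,r1:1,r2:8,r3:8,r4:Add1,r5:4
  c2: issue SUB r2<-Add2  regs: r0:1,r1:1,r2:Add2,r3:8,r4:Add1,r5:4
  c3: stall  regs: r0:1,r1:1,r2:Add2,r3:8,r4:Add1,r5:4
  c4: CDB Add1=3; issue ADD r4<-Add1  regs: r0:1,r1:1,r2:Add2,r3:8,r4:Add1,r5:4
  c5: CDB Add2=3; issue MUL r4<-Mul1  regs: r0:1,r1:1,r2:3,r3:8,r4:Mul1,r5:4
  c6: issue MUL r0<-Mul2  regs: r0:Mul2,r1:1,r2:3,r3:8,r4:Mul1,r5:4
  c7: CDB Add1=9; issue SUB r4<-Add1  regs: r0:Mul2,r1:1,r2:3,r3:8,r4:Add1,r5:4

STATUS = TAG Add1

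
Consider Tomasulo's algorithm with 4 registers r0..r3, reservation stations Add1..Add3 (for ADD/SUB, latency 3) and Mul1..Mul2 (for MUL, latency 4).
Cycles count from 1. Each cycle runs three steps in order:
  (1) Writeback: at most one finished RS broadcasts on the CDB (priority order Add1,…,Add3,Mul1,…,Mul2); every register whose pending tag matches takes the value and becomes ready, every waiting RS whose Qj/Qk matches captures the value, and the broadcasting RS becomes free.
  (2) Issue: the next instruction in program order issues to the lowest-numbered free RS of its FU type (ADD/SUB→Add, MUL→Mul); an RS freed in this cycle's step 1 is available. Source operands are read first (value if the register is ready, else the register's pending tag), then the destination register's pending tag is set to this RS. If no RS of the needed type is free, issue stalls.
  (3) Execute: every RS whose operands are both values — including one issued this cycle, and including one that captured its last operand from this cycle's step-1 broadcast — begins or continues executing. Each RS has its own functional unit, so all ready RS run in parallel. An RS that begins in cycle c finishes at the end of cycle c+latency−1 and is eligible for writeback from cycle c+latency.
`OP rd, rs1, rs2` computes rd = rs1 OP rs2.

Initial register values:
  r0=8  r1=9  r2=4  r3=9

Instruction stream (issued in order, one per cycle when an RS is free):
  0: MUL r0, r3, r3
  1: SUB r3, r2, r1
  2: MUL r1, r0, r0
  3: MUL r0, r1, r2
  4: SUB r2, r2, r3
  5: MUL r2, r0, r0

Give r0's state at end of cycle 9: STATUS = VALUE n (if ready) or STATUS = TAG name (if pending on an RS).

STATUS = TAG Mul1

c1: issue MUL r0<-Mul1 | r0:Mul1,r1:9,r2:4,r3:9
c2: issue SUB r3<-Add1 | r0:Mul1,r1:9,r2:4,r3:Add1
c3: issue MUL r1<-Mul2 | r0:Mul1,r1:Mul2,r2:4,r3:Add1
c4: stall | r0:Mul1,r1:Mul2,r2:4,r3:Add1
c5: CDB Add1=-5; stall | r0:Mul1,r1:Mul2,r2:4,r3:-5
c6: CDB Mul1=81; issue MUL r0<-Mul1 | r0:Mul1,r1:Mul2,r2:4,r3:-5
c7: issue SUB r2<-Add1 | r0:Mul1,r1:Mul2,r2:Add1,r3:-5
c8: stall | r0:Mul1,r1:Mul2,r2:Add1,r3:-5
c9: stall | r0:Mul1,r1:Mul2,r2:Add1,r3:-5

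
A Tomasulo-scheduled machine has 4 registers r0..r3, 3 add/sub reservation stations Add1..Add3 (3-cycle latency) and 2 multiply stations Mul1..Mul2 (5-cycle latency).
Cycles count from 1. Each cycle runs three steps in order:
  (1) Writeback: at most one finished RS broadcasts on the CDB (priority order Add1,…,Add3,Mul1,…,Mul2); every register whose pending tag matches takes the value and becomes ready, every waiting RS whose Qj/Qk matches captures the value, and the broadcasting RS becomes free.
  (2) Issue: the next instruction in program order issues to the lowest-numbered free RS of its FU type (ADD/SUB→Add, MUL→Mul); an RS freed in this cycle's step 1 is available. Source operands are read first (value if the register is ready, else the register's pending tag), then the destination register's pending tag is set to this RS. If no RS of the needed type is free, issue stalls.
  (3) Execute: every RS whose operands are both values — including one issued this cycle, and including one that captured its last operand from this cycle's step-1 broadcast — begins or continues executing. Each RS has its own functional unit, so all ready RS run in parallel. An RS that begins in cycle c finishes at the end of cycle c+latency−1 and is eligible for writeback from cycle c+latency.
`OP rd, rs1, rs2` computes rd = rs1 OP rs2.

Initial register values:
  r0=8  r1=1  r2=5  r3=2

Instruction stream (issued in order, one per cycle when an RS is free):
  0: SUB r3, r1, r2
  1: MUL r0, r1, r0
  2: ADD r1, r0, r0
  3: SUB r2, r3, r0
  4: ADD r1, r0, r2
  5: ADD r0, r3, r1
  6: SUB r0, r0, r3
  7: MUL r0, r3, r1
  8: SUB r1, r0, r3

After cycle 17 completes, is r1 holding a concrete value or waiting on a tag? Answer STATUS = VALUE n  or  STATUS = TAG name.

c1: issue SUB r3<-Add1 | r0:8,r1:1,r2:5,r3:Add1
c2: issue MUL r0<-Mul1 | r0:Mul1,r1:1,r2:5,r3:Add1
c3: issue ADD r1<-Add2 | r0:Mul1,r1:Add2,r2:5,r3:Add1
c4: CDB Add1=-4; issue SUB r2<-Add1 | r0:Mul1,r1:Add2,r2:Add1,r3:-4
c5: issue ADD r1<-Add3 | r0:Mul1,r1:Add3,r2:Add1,r3:-4
c6: stall | r0:Mul1,r1:Add3,r2:Add1,r3:-4
c7: CDB Mul1=8; stall | r0:8,r1:Add3,r2:Add1,r3:-4
c8: stall | r0:8,r1:Add3,r2:Add1,r3:-4
c9: stall | r0:8,r1:Add3,r2:Add1,r3:-4
c10: CDB Add1=-12; issue ADD r0<-Add1 | r0:Add1,r1:Add3,r2:-12,r3:-4
c11: CDB Add2=16; issue SUB r0<-Add2 | r0:Add2,r1:Add3,r2:-12,r3:-4
c12: issue MUL r0<-Mul1 | r0:Mul1,r1:Add3,r2:-12,r3:-4
c13: CDB Add3=-4; issue SUB r1<-Add3 | r0:Mul1,r1:Add3,r2:-12,r3:-4
c14: - | r0:Mul1,r1:Add3,r2:-12,r3:-4
c15: - | r0:Mul1,r1:Add3,r2:-12,r3:-4
c16: CDB Add1=-8 | r0:Mul1,r1:Add3,r2:-12,r3:-4
c17: - | r0:Mul1,r1:Add3,r2:-12,r3:-4

STATUS = TAG Add3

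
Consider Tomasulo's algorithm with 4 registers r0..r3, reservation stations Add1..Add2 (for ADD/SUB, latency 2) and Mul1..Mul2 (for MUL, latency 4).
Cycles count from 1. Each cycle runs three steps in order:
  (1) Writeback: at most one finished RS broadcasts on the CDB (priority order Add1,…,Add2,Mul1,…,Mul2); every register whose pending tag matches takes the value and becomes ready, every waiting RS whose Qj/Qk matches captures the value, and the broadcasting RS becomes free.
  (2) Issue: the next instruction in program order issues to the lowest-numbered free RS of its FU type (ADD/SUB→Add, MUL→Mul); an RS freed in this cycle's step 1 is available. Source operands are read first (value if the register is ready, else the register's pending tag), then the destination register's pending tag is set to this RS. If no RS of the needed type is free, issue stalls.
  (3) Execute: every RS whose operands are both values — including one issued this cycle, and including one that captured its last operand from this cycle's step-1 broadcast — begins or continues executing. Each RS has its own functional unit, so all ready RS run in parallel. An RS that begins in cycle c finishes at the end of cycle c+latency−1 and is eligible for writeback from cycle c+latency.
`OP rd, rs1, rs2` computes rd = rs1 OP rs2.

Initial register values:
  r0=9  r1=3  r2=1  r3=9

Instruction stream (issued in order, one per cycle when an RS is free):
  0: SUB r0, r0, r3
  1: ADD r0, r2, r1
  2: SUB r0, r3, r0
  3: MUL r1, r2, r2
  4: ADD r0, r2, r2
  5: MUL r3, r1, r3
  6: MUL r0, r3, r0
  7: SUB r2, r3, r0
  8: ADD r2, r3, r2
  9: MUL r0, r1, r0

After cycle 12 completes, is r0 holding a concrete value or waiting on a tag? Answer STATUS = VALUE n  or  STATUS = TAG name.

  c1: issue SUB r0<-Add1  regs: r0:Add1,r1:3,r2:1,r3:9
  c2: issue ADD r0<-Add2  regs: r0:Add2,r1:3,r2:1,r3:9
  c3: CDB Add1=0; issue SUB r0<-Add1  regs: r0:Add1,r1:3,r2:1,r3:9
  c4: CDB Add2=4; issue MUL r1<-Mul1  regs: r0:Add1,r1:Mul1,r2:1,r3:9
  c5: issue ADD r0<-Add2  regs: r0:Add2,r1:Mul1,r2:1,r3:9
  c6: CDB Add1=5; issue MUL r3<-Mul2  regs: r0:Add2,r1:Mul1,r2:1,r3:Mul2
  c7: CDB Add2=2; stall  regs: r0:2,r1:Mul1,r2:1,r3:Mul2
  c8: CDB Mul1=1; issue MUL r0<-Mul1  regs: r0:Mul1,r1:1,r2:1,r3:Mul2
  c9: issue SUB r2<-Add1  regs: r0:Mul1,r1:1,r2:Add1,r3:Mul2
  c10: issue ADD r2<-Add2  regs: r0:Mul1,r1:1,r2:Add2,r3:Mul2
  c11: stall  regs: r0:Mul1,r1:1,r2:Add2,r3:Mul2
  c12: CDB Mul2=9; issue MUL r0<-Mul2  regs: r0:Mul2,r1:1,r2:Add2,r3:9

STATUS = TAG Mul2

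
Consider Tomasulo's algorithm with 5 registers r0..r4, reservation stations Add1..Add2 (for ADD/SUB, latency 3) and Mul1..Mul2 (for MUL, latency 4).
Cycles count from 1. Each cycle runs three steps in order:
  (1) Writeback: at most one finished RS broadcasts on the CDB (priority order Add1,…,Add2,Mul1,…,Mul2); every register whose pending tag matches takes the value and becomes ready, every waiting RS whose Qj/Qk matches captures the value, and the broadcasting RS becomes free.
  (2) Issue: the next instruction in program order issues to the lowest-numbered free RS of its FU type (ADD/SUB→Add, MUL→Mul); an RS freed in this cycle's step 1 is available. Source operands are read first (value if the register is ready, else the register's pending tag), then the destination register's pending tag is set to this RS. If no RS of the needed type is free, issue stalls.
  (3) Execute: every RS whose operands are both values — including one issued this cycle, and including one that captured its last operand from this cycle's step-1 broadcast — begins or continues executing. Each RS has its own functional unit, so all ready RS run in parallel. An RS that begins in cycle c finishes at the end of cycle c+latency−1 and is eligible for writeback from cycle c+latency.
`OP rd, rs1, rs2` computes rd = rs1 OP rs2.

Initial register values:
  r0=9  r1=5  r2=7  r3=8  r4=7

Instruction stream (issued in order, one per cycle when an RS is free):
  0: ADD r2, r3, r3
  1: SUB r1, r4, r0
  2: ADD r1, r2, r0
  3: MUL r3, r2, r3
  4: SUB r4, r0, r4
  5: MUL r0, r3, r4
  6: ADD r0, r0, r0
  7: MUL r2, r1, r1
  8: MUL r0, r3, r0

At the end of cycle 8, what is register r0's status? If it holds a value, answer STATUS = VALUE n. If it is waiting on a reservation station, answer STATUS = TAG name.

  c1: issue ADD r2<-Add1  regs: r0:9,r1:5,r2:Add1,r3:8,r4:7
  c2: issue SUB r1<-Add2  regs: r0:9,r1:Add2,r2:Add1,r3:8,r4:7
  c3: stall  regs: r0:9,r1:Add2,r2:Add1,r3:8,r4:7
  c4: CDB Add1=16; issue ADD r1<-Add1  regs: r0:9,r1:Add1,r2:16,r3:8,r4:7
  c5: CDB Add2=-2; issue MUL r3<-Mul1  regs: r0:9,r1:Add1,r2:16,r3:Mul1,r4:7
  c6: issue SUB r4<-Add2  regs: r0:9,r1:Add1,r2:16,r3:Mul1,r4:Add2
  c7: CDB Add1=25; issue MUL r0<-Mul2  regs: r0:Mul2,r1:25,r2:16,r3:Mul1,r4:Add2
  c8: issue ADD r0<-Add1  regs: r0:Add1,r1:25,r2:16,r3:Mul1,r4:Add2

STATUS = TAG Add1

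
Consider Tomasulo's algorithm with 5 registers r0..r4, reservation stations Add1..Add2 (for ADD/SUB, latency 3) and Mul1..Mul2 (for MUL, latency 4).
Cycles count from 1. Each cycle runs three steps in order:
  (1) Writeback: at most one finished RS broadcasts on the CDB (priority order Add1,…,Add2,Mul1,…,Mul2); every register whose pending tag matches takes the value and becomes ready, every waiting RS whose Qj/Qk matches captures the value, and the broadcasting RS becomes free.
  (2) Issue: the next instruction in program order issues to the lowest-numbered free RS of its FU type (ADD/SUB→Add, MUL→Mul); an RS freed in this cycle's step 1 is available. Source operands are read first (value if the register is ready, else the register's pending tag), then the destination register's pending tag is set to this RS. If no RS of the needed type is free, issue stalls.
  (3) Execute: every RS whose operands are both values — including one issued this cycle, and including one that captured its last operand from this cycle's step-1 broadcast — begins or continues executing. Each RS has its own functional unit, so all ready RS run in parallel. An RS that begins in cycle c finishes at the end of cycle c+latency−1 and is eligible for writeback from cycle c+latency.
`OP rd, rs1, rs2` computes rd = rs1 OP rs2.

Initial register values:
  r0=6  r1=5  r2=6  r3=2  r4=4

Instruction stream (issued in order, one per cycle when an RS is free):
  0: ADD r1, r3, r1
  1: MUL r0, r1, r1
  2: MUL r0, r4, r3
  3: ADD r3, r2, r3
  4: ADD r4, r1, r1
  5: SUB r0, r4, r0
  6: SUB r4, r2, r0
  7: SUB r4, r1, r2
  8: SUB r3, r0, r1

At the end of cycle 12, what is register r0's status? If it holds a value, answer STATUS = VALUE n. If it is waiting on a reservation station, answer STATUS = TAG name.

STATUS = TAG Add1

c1: issue ADD r1<-Add1 | r0:6,r1:Add1,r2:6,r3:2,r4:4
c2: issue MUL r0<-Mul1 | r0:Mul1,r1:Add1,r2:6,r3:2,r4:4
c3: issue MUL r0<-Mul2 | r0:Mul2,r1:Add1,r2:6,r3:2,r4:4
c4: CDB Add1=7; issue ADD r3<-Add1 | r0:Mul2,r1:7,r2:6,r3:Add1,r4:4
c5: issue ADD r4<-Add2 | r0:Mul2,r1:7,r2:6,r3:Add1,r4:Add2
c6: stall | r0:Mul2,r1:7,r2:6,r3:Add1,r4:Add2
c7: CDB Add1=8; issue SUB r0<-Add1 | r0:Add1,r1:7,r2:6,r3:8,r4:Add2
c8: CDB Add2=14; issue SUB r4<-Add2 | r0:Add1,r1:7,r2:6,r3:8,r4:Add2
c9: CDB Mul1=49; stall | r0:Add1,r1:7,r2:6,r3:8,r4:Add2
c10: CDB Mul2=8; stall | r0:Add1,r1:7,r2:6,r3:8,r4:Add2
c11: stall | r0:Add1,r1:7,r2:6,r3:8,r4:Add2
c12: stall | r0:Add1,r1:7,r2:6,r3:8,r4:Add2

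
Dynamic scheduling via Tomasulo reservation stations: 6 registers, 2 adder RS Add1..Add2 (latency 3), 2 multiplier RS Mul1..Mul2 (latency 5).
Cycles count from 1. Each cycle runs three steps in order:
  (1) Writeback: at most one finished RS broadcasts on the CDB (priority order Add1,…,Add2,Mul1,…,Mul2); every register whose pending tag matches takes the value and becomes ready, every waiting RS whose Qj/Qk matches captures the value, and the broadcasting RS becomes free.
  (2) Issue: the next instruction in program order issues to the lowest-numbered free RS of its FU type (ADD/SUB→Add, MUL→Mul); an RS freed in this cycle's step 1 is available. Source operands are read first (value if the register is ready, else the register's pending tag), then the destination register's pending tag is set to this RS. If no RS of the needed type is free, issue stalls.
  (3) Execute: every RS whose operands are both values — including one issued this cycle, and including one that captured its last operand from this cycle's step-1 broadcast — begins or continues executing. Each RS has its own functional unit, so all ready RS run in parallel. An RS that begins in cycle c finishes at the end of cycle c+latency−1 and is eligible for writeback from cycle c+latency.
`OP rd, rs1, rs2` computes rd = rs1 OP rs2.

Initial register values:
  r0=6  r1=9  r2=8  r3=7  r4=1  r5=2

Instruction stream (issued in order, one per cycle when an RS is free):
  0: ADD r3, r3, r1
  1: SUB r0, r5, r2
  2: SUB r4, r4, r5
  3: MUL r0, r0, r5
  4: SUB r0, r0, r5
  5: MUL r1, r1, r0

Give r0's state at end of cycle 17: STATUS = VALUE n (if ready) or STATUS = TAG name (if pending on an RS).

STATUS = VALUE -14

  c1: issue ADD r3<-Add1  regs: r0:6,r1:9,r2:8,r3:Add1,r4:1,r5:2
  c2: issue SUB r0<-Add2  regs: r0:Add2,r1:9,r2:8,r3:Add1,r4:1,r5:2
  c3: stall  regs: r0:Add2,r1:9,r2:8,r3:Add1,r4:1,r5:2
  c4: CDB Add1=16; issue SUB r4<-Add1  regs: r0:Add2,r1:9,r2:8,r3:16,r4:Add1,r5:2
  c5: CDB Add2=-6; issue MUL r0<-Mul1  regs: r0:Mul1,r1:9,r2:8,r3:16,r4:Add1,r5:2
  c6: issue SUB r0<-Add2  regs: r0:Add2,r1:9,r2:8,r3:16,r4:Add1,r5:2
  c7: CDB Add1=-1; issue MUL r1<-Mul2  regs: r0:Add2,r1:Mul2,r2:8,r3:16,r4:-1,r5:2
  c8: -  regs: r0:Add2,r1:Mul2,r2:8,r3:16,r4:-1,r5:2
  c9: -  regs: r0:Add2,r1:Mul2,r2:8,r3:16,r4:-1,r5:2
  c10: CDB Mul1=-12  regs: r0:Add2,r1:Mul2,r2:8,r3:16,r4:-1,r5:2
  c11: -  regs: r0:Add2,r1:Mul2,r2:8,r3:16,r4:-1,r5:2
  c12: -  regs: r0:Add2,r1:Mul2,r2:8,r3:16,r4:-1,r5:2
  c13: CDB Add2=-14  regs: r0:-14,r1:Mul2,r2:8,r3:16,r4:-1,r5:2
  c14: -  regs: r0:-14,r1:Mul2,r2:8,r3:16,r4:-1,r5:2
  c15: -  regs: r0:-14,r1:Mul2,r2:8,r3:16,r4:-1,r5:2
  c16: -  regs: r0:-14,r1:Mul2,r2:8,r3:16,r4:-1,r5:2
  c17: -  regs: r0:-14,r1:Mul2,r2:8,r3:16,r4:-1,r5:2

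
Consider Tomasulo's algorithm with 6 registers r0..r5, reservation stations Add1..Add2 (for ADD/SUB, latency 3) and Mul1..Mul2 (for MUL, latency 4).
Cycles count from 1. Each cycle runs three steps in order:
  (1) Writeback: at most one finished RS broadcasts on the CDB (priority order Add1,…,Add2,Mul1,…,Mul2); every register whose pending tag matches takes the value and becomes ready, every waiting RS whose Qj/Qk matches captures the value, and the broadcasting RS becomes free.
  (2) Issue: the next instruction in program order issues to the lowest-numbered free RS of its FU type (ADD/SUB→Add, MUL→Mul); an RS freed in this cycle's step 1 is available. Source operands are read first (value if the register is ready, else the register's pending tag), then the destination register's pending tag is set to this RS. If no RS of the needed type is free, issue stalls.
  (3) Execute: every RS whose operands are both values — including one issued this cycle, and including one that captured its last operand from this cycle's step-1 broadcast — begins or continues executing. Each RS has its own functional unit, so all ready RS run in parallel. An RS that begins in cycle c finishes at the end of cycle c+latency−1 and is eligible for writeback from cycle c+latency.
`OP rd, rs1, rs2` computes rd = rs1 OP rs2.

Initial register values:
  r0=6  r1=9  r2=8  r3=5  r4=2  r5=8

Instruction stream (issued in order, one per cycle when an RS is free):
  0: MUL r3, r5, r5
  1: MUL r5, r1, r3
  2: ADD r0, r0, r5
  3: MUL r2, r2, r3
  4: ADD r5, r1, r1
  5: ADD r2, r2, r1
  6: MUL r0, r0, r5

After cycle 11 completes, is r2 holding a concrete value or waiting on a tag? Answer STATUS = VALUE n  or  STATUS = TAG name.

STATUS = TAG Add2

cycle 1: issue MUL r3<-Mul1 // r0:6,r1:9,r2:8,r3:Mul1,r4:2,r5:8
cycle 2: issue MUL r5<-Mul2 // r0:6,r1:9,r2:8,r3:Mul1,r4:2,r5:Mul2
cycle 3: issue ADD r0<-Add1 // r0:Add1,r1:9,r2:8,r3:Mul1,r4:2,r5:Mul2
cycle 4: stall // r0:Add1,r1:9,r2:8,r3:Mul1,r4:2,r5:Mul2
cycle 5: CDB Mul1=64; issue MUL r2<-Mul1 // r0:Add1,r1:9,r2:Mul1,r3:64,r4:2,r5:Mul2
cycle 6: issue ADD r5<-Add2 // r0:Add1,r1:9,r2:Mul1,r3:64,r4:2,r5:Add2
cycle 7: stall // r0:Add1,r1:9,r2:Mul1,r3:64,r4:2,r5:Add2
cycle 8: stall // r0:Add1,r1:9,r2:Mul1,r3:64,r4:2,r5:Add2
cycle 9: CDB Add2=18; issue ADD r2<-Add2 // r0:Add1,r1:9,r2:Add2,r3:64,r4:2,r5:18
cycle 10: CDB Mul1=512; issue MUL r0<-Mul1 // r0:Mul1,r1:9,r2:Add2,r3:64,r4:2,r5:18
cycle 11: CDB Mul2=576 // r0:Mul1,r1:9,r2:Add2,r3:64,r4:2,r5:18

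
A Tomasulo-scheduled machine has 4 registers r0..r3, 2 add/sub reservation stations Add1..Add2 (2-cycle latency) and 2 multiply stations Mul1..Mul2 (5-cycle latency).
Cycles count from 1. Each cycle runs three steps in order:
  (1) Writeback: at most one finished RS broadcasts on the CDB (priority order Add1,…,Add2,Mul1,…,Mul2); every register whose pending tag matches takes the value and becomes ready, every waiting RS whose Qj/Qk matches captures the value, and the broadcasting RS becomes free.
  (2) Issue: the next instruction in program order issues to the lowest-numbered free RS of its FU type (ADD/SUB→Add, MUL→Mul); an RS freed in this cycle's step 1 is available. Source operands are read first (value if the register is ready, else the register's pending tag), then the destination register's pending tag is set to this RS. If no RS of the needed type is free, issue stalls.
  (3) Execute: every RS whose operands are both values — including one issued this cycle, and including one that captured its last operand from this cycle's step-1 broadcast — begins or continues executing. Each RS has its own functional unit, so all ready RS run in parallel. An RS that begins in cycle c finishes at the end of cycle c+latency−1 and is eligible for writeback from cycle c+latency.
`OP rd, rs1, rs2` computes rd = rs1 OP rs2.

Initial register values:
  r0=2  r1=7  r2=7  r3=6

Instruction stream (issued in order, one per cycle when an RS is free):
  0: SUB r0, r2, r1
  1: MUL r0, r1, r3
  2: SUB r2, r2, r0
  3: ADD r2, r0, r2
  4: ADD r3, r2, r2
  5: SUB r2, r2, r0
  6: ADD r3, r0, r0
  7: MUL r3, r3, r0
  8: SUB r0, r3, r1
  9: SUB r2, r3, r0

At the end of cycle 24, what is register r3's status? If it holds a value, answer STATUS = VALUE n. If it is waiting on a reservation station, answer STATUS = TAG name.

  c1: issue SUB r0<-Add1  regs: r0:Add1,r1:7,r2:7,r3:6
  c2: issue MUL r0<-Mul1  regs: r0:Mul1,r1:7,r2:7,r3:6
  c3: CDB Add1=0; issue SUB r2<-Add1  regs: r0:Mul1,r1:7,r2:Add1,r3:6
  c4: issue ADD r2<-Add2  regs: r0:Mul1,r1:7,r2:Add2,r3:6
  c5: stall  regs: r0:Mul1,r1:7,r2:Add2,r3:6
  c6: stall  regs: r0:Mul1,r1:7,r2:Add2,r3:6
  c7: CDB Mul1=42; stall  regs: r0:42,r1:7,r2:Add2,r3:6
  c8: stall  regs: r0:42,r1:7,r2:Add2,r3:6
  c9: CDB Add1=-35; issue ADD r3<-Add1  regs: r0:42,r1:7,r2:Add2,r3:Add1
  c10: stall  regs: r0:42,r1:7,r2:Add2,r3:Add1
  c11: CDB Add2=7; issue SUB r2<-Add2  regs: r0:42,r1:7,r2:Add2,r3:Add1
  c12: stall  regs: r0:42,r1:7,r2:Add2,r3:Add1
  c13: CDB Add1=14; issue ADD r3<-Add1  regs: r0:42,r1:7,r2:Add2,r3:Add1
  c14: CDB Add2=-35; issue MUL r3<-Mul1  regs: r0:42,r1:7,r2:-35,r3:Mul1
  c15: CDB Add1=84; issue SUB r0<-Add1  regs: r0:Add1,r1:7,r2:-35,r3:Mul1
  c16: issue SUB r2<-Add2  regs: r0:Add1,r1:7,r2:Add2,r3:Mul1
  c17: -  regs: r0:Add1,r1:7,r2:Add2,r3:Mul1
  c18: -  regs: r0:Add1,r1:7,r2:Add2,r3:Mul1
  c19: -  regs: r0:Add1,r1:7,r2:Add2,r3:Mul1
  c20: CDB Mul1=3528  regs: r0:Add1,r1:7,r2:Add2,r3:3528
  c21: -  regs: r0:Add1,r1:7,r2:Add2,r3:3528
  c22: CDB Add1=3521  regs: r0:3521,r1:7,r2:Add2,r3:3528
  c23: -  regs: r0:3521,r1:7,r2:Add2,r3:3528
  c24: CDB Add2=7  regs: r0:3521,r1:7,r2:7,r3:3528

STATUS = VALUE 3528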